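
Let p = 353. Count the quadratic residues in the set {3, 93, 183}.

1

(3/353) = -1 → non-residue.
(93/353) = +1 → QR.
(183/353) = -1 → non-residue.
Total quadratic residues among the 3: 1.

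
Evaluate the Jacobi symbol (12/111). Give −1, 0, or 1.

0

Pull out 2^2: since 111 ≡ 7 (mod 8), (2/111) = +1, so (2/111)^2 = +1.
Reciprocity: 3 ≡ 3 and 111 ≡ 3 (mod 4), so (3/111) = −(111/3).
Reduce top mod 3: now compute (0/3).
Top reduces to 0: gcd > 1, so the symbol is 0.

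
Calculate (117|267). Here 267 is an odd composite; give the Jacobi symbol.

Reciprocity: 117 ≡ 1 and 267 ≡ 3 (mod 4), so (117/267) = +(267/117).
Reduce top mod 117: now compute (33/117).
Reciprocity: 33 ≡ 1 and 117 ≡ 1 (mod 4), so (33/117) = +(117/33).
Reduce top mod 33: now compute (18/33).
Pull out 2: since 33 ≡ 1 (mod 8), (2/33) = +1.
Reciprocity: 9 ≡ 1 and 33 ≡ 1 (mod 4), so (9/33) = +(33/9).
Reduce top mod 9: now compute (6/9).
Pull out 2: since 9 ≡ 1 (mod 8), (2/9) = +1.
Reciprocity: 3 ≡ 3 and 9 ≡ 1 (mod 4), so (3/9) = +(9/3).
Reduce top mod 3: now compute (0/3).
Top reduces to 0: gcd > 1, so the symbol is 0.

0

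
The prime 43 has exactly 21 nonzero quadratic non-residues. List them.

Square k = 1,…,21 (k and 43−k give the same square):
1²=1, 2²=4, 3²=9, 4²=16, 5²=25, 6²=36, 7²≡6, 8²≡21, 9²≡38, 10²≡14, 11²≡35, 12²≡15, 13²≡40, 14²≡24, 15²≡10, 16²≡41, 17²≡31, 18²≡23, 19²≡17, 20²≡13, 21²≡11 (mod 43).
The residues are {1, 4, 6, 9, 10, 11, 13, 14, 15, 16, 17, 21, 23, 24, 25, 31, 35, 36, 38, 40, 41}; the non-residues are the remaining 21 nonzero classes.

2 3 5 7 8 12 18 19 20 22 26 27 28 29 30 32 33 34 37 39 42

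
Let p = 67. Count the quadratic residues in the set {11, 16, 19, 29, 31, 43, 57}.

3

(11/67) = -1 → non-residue.
(16/67) = +1 → QR.
(19/67) = +1 → QR.
(29/67) = +1 → QR.
(31/67) = -1 → non-residue.
(43/67) = -1 → non-residue.
(57/67) = -1 → non-residue.
Total quadratic residues among the 7: 3.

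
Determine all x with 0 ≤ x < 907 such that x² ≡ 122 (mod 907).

44, 863

Since 907 ≡ 3 (mod 4), a square root of 122 is 122^((907+1)/4) = 122^227 mod 907.
Repeated squaring: 122^2≡372, 122^4≡520, 122^8≡114, 122^16≡298, 122^32≡825, 122^64≡375, 122^128≡40 (mod 907).
122^227 = 122^(128+64+32+2+1) ≡ 863 (mod 907).
Check: 863² = 744769 ≡ 122 (mod 907). The two roots are 44 and 863.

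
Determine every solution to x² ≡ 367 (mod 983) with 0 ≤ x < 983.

138, 845

Since 983 ≡ 3 (mod 4), a square root of 367 is 367^((983+1)/4) = 367^246 mod 983.
Repeated squaring: 367^2≡18, 367^4≡324, 367^8≡778, 367^16≡739, 367^32≡556, 367^64≡474, 367^128≡552 (mod 983).
367^246 = 367^(128+64+32+16+4+2) ≡ 138 (mod 983).
Check: 138² = 19044 ≡ 367 (mod 983). The two roots are 138 and 845.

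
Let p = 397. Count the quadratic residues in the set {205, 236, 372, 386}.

3

(205/397) = +1 → QR.
(236/397) = -1 → non-residue.
(372/397) = +1 → QR.
(386/397) = +1 → QR.
Total quadratic residues among the 4: 3.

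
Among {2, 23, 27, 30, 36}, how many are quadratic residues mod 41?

3

(2/41) = +1 → QR.
(23/41) = +1 → QR.
(27/41) = -1 → non-residue.
(30/41) = -1 → non-residue.
(36/41) = +1 → QR.
Total quadratic residues among the 5: 3.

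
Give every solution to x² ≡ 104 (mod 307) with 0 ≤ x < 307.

59, 248

Since 307 ≡ 3 (mod 4), a square root of 104 is 104^((307+1)/4) = 104^77 mod 307.
Repeated squaring: 104^2≡71, 104^4≡129, 104^8≡63, 104^16≡285, 104^32≡177, 104^64≡15 (mod 307).
104^77 = 104^(64+8+4+1) ≡ 248 (mod 307).
Check: 248² = 61504 ≡ 104 (mod 307). The two roots are 59 and 248.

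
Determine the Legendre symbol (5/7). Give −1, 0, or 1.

-1

Reciprocity: 5 ≡ 1 and 7 ≡ 3 (mod 4), so (5/7) = +(7/5).
Reduce top mod 5: now compute (2/5).
Pull out 2: since 5 ≡ 5 (mod 8), (2/5) = -1.
Reached (1/5) = 1. Collecting the sign flips along the way, the symbol is -1.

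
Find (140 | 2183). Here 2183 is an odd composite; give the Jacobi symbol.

-1

Pull out 2^2: since 2183 ≡ 7 (mod 8), (2/2183) = +1, so (2/2183)^2 = +1.
Reciprocity: 35 ≡ 3 and 2183 ≡ 3 (mod 4), so (35/2183) = −(2183/35).
Reduce top mod 35: now compute (13/35).
Reciprocity: 13 ≡ 1 and 35 ≡ 3 (mod 4), so (13/35) = +(35/13).
Reduce top mod 13: now compute (9/13).
Reciprocity: 9 ≡ 1 and 13 ≡ 1 (mod 4), so (9/13) = +(13/9).
Reduce top mod 9: now compute (4/9).
Pull out 2^2: since 9 ≡ 1 (mod 8), (2/9) = +1, so (2/9)^2 = +1.
Reached (1/9) = 1. Collecting the sign flips along the way, the symbol is -1.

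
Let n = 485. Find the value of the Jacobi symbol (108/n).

-1

Pull out 2^2: since 485 ≡ 5 (mod 8), (2/485) = -1, so (2/485)^2 = +1.
Reciprocity: 27 ≡ 3 and 485 ≡ 1 (mod 4), so (27/485) = +(485/27).
Reduce top mod 27: now compute (26/27).
Pull out 2: since 27 ≡ 3 (mod 8), (2/27) = -1.
Reciprocity: 13 ≡ 1 and 27 ≡ 3 (mod 4), so (13/27) = +(27/13).
Reduce top mod 13: now compute (1/13).
Reached (1/13) = 1. Collecting the sign flips along the way, the symbol is -1.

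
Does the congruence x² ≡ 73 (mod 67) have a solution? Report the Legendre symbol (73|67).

1

Euler's criterion: (73/67) ≡ 6^33 (mod 67).
6^2 ≡ 36 (mod 67)
6^4 ≡ 23 (mod 67)
6^8 ≡ 60 (mod 67)
6^16 ≡ 49 (mod 67)
6^32 ≡ 56 (mod 67)
6^33 = 6^(32+1) ≡ 1 (mod 67).
Result is 1, so (73/67) = 1.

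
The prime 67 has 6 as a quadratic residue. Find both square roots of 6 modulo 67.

26, 41

Since 67 ≡ 3 (mod 4), a square root of 6 is 6^((67+1)/4) = 6^17 mod 67.
Repeated squaring: 6^2≡36, 6^4≡23, 6^8≡60, 6^16≡49 (mod 67).
6^17 = 6^(16+1) ≡ 26 (mod 67).
Check: 26² = 676 ≡ 6 (mod 67). The two roots are 26 and 41.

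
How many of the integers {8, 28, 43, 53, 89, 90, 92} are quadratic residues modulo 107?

4

(8/107) = -1 → non-residue.
(28/107) = -1 → non-residue.
(43/107) = -1 → non-residue.
(53/107) = +1 → QR.
(89/107) = +1 → QR.
(90/107) = +1 → QR.
(92/107) = +1 → QR.
Total quadratic residues among the 7: 4.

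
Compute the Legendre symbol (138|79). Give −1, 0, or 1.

-1

Euler's criterion: (138/79) ≡ 59^39 (mod 79).
59^2 ≡ 5 (mod 79)
59^4 ≡ 25 (mod 79)
59^8 ≡ 72 (mod 79)
59^16 ≡ 49 (mod 79)
59^32 ≡ 31 (mod 79)
59^39 = 59^(32+4+2+1) ≡ 78 (mod 79).
Result is 78 ≡ −1, so (138/79) = −1.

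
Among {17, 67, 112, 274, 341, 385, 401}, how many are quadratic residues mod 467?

4

(17/467) = +1 → QR.
(67/467) = -1 → non-residue.
(112/467) = +1 → QR.
(274/467) = -1 → non-residue.
(341/467) = +1 → QR.
(385/467) = +1 → QR.
(401/467) = -1 → non-residue.
Total quadratic residues among the 7: 4.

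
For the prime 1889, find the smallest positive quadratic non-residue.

3

(2/1889) = +1, so 2 is a residue.
(3/1889) = −1, so 3 is the smallest positive non-residue mod 1889.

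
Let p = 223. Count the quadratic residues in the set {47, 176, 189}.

(47/223) = +1 → QR.
(176/223) = -1 → non-residue.
(189/223) = -1 → non-residue.
Total quadratic residues among the 3: 1.

1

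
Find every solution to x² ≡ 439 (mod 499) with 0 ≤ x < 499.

44, 455

Since 499 ≡ 3 (mod 4), a square root of 439 is 439^((499+1)/4) = 439^125 mod 499.
Repeated squaring: 439^2≡107, 439^4≡471, 439^8≡285, 439^16≡387, 439^32≡69, 439^64≡270 (mod 499).
439^125 = 439^(64+32+16+8+4+1) ≡ 455 (mod 499).
Check: 455² = 207025 ≡ 439 (mod 499). The two roots are 44 and 455.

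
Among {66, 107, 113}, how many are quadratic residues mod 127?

(66/127) = -1 → non-residue.
(107/127) = +1 → QR.
(113/127) = +1 → QR.
Total quadratic residues among the 3: 2.

2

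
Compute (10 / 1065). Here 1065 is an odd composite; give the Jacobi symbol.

Pull out 2: since 1065 ≡ 1 (mod 8), (2/1065) = +1.
Reciprocity: 5 ≡ 1 and 1065 ≡ 1 (mod 4), so (5/1065) = +(1065/5).
Reduce top mod 5: now compute (0/5).
Top reduces to 0: gcd > 1, so the symbol is 0.

0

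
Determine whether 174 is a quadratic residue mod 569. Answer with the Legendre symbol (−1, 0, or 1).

Pull out 2: since 569 ≡ 1 (mod 8), (2/569) = +1.
Reciprocity: 87 ≡ 3 and 569 ≡ 1 (mod 4), so (87/569) = +(569/87).
Reduce top mod 87: now compute (47/87).
Reciprocity: 47 ≡ 3 and 87 ≡ 3 (mod 4), so (47/87) = −(87/47).
Reduce top mod 47: now compute (40/47).
Pull out 2^3: since 47 ≡ 7 (mod 8), (2/47) = +1, so (2/47)^3 = +1.
Reciprocity: 5 ≡ 1 and 47 ≡ 3 (mod 4), so (5/47) = +(47/5).
Reduce top mod 5: now compute (2/5).
Pull out 2: since 5 ≡ 5 (mod 8), (2/5) = -1.
Reached (1/5) = 1. Collecting the sign flips along the way, the symbol is +1.

1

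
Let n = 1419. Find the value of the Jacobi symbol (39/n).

Reciprocity: 39 ≡ 3 and 1419 ≡ 3 (mod 4), so (39/1419) = −(1419/39).
Reduce top mod 39: now compute (15/39).
Reciprocity: 15 ≡ 3 and 39 ≡ 3 (mod 4), so (15/39) = −(39/15).
Reduce top mod 15: now compute (9/15).
Reciprocity: 9 ≡ 1 and 15 ≡ 3 (mod 4), so (9/15) = +(15/9).
Reduce top mod 9: now compute (6/9).
Pull out 2: since 9 ≡ 1 (mod 8), (2/9) = +1.
Reciprocity: 3 ≡ 3 and 9 ≡ 1 (mod 4), so (3/9) = +(9/3).
Reduce top mod 3: now compute (0/3).
Top reduces to 0: gcd > 1, so the symbol is 0.

0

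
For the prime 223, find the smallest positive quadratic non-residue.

3

(2/223) = +1, so 2 is a residue.
(3/223) = −1, so 3 is the smallest positive non-residue mod 223.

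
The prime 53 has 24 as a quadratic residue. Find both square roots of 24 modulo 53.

17, 36

53 ≡ 1 (mod 4), so we find a root by search.
Trying successive values, 17² = 289 ≡ 24 (mod 53). The other root is 53 − 17 = 36.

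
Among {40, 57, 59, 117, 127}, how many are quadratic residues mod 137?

(40/137) = -1 → non-residue.
(57/137) = -1 → non-residue.
(59/137) = +1 → QR.
(117/137) = -1 → non-residue.
(127/137) = -1 → non-residue.
Total quadratic residues among the 5: 1.

1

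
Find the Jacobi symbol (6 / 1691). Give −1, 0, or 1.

Pull out 2: since 1691 ≡ 3 (mod 8), (2/1691) = -1.
Reciprocity: 3 ≡ 3 and 1691 ≡ 3 (mod 4), so (3/1691) = −(1691/3).
Reduce top mod 3: now compute (2/3).
Pull out 2: since 3 ≡ 3 (mod 8), (2/3) = -1.
Reached (1/3) = 1. Collecting the sign flips along the way, the symbol is -1.

-1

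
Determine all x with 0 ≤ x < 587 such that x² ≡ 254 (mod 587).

Since 587 ≡ 3 (mod 4), a square root of 254 is 254^((587+1)/4) = 254^147 mod 587.
Repeated squaring: 254^2≡533, 254^4≡568, 254^8≡361, 254^16≡7, 254^32≡49, 254^64≡53, 254^128≡461 (mod 587).
254^147 = 254^(128+16+2+1) ≡ 29 (mod 587).
Check: 29² = 841 ≡ 254 (mod 587). The two roots are 29 and 558.

29, 558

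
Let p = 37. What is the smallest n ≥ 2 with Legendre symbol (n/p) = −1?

2

(2/37) = −1, so 2 is the smallest positive non-residue mod 37.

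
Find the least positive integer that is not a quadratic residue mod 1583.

5

(2/1583) = +1, so 2 is a residue.
(3/1583) = +1, so 3 is a residue.
(4/1583) = +1, so 4 is a residue.
(5/1583) = −1, so 5 is the smallest positive non-residue mod 1583.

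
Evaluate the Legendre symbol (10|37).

1

Euler's criterion: (10/37) ≡ 10^18 (mod 37).
10^2 ≡ 26 (mod 37)
10^4 ≡ 10 (mod 37)
10^8 ≡ 26 (mod 37)
10^16 ≡ 10 (mod 37)
10^18 = 10^(16+2) ≡ 1 (mod 37).
Result is 1, so (10/37) = 1.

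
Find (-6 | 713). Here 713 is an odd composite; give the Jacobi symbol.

-1

First reduce: -6 ≡ 707 (mod 713).
Reciprocity: 707 ≡ 3 and 713 ≡ 1 (mod 4), so (707/713) = +(713/707).
Reduce top mod 707: now compute (6/707).
Pull out 2: since 707 ≡ 3 (mod 8), (2/707) = -1.
Reciprocity: 3 ≡ 3 and 707 ≡ 3 (mod 4), so (3/707) = −(707/3).
Reduce top mod 3: now compute (2/3).
Pull out 2: since 3 ≡ 3 (mod 8), (2/3) = -1.
Reached (1/3) = 1. Collecting the sign flips along the way, the symbol is -1.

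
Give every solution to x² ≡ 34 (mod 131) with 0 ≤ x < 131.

54, 77

Since 131 ≡ 3 (mod 4), a square root of 34 is 34^((131+1)/4) = 34^33 mod 131.
Repeated squaring: 34^2≡108, 34^4≡5, 34^8≡25, 34^16≡101, 34^32≡114 (mod 131).
34^33 = 34^(32+1) ≡ 77 (mod 131).
Check: 77² = 5929 ≡ 34 (mod 131). The two roots are 54 and 77.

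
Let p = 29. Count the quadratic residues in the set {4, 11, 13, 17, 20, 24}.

4

(4/29) = +1 → QR.
(11/29) = -1 → non-residue.
(13/29) = +1 → QR.
(17/29) = -1 → non-residue.
(20/29) = +1 → QR.
(24/29) = +1 → QR.
Total quadratic residues among the 6: 4.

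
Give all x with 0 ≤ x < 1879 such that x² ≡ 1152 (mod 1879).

Since 1879 ≡ 3 (mod 4), a square root of 1152 is 1152^((1879+1)/4) = 1152^470 mod 1879.
Repeated squaring: 1152^2≡530, 1152^4≡929, 1152^8≡580, 1152^16≡59, 1152^32≡1602, 1152^64≡1569, 1152^128≡271, 1152^256≡160 (mod 1879).
1152^470 = 1152^(256+128+64+16+4+2) ≡ 1419 (mod 1879).
Check: 1419² = 2013561 ≡ 1152 (mod 1879). The two roots are 460 and 1419.

460, 1419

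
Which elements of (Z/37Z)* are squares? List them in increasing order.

1 3 4 7 9 10 11 12 16 21 25 26 27 28 30 33 34 36

Square k = 1,…,18 (k and 37−k give the same square):
1²=1, 2²=4, 3²=9, 4²=16, 5²=25, 6²=36, 7²≡12, 8²≡27, 9²≡7, 10²≡26, 11²≡10, 12²≡33, 13²≡21, 14²≡11, 15²≡3, 16²≡34, 17²≡30, 18²≡28 (mod 37).
So the quadratic residues mod 37 are {1, 3, 4, 7, 9, 10, 11, 12, 16, 21, 25, 26, 27, 28, 30, 33, 34, 36}.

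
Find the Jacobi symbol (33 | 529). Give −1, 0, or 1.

Reciprocity: 33 ≡ 1 and 529 ≡ 1 (mod 4), so (33/529) = +(529/33).
Reduce top mod 33: now compute (1/33).
Reached (1/33) = 1. Collecting the sign flips along the way, the symbol is +1.

1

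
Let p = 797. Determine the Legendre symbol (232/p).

Pull out 2^3: since 797 ≡ 5 (mod 8), (2/797) = -1, so (2/797)^3 = -1.
Reciprocity: 29 ≡ 1 and 797 ≡ 1 (mod 4), so (29/797) = +(797/29).
Reduce top mod 29: now compute (14/29).
Pull out 2: since 29 ≡ 5 (mod 8), (2/29) = -1.
Reciprocity: 7 ≡ 3 and 29 ≡ 1 (mod 4), so (7/29) = +(29/7).
Reduce top mod 7: now compute (1/7).
Reached (1/7) = 1. Collecting the sign flips along the way, the symbol is +1.

1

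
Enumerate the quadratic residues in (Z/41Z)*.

Square k = 1,…,20 (k and 41−k give the same square):
1²=1, 2²=4, 3²=9, 4²=16, 5²=25, 6²=36, 7²≡8, 8²≡23, 9²≡40, 10²≡18, 11²≡39, 12²≡21, 13²≡5, 14²≡32, 15²≡20, 16²≡10, 17²≡2, 18²≡37, 19²≡33, 20²≡31 (mod 41).
So the quadratic residues mod 41 are {1, 2, 4, 5, 8, 9, 10, 16, 18, 20, 21, 23, 25, 31, 32, 33, 36, 37, 39, 40}.

1, 2, 4, 5, 8, 9, 10, 16, 18, 20, 21, 23, 25, 31, 32, 33, 36, 37, 39, 40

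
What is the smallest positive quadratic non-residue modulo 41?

3

(2/41) = +1, so 2 is a residue.
(3/41) = −1, so 3 is the smallest positive non-residue mod 41.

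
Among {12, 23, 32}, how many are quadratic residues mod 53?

0

(12/53) = -1 → non-residue.
(23/53) = -1 → non-residue.
(32/53) = -1 → non-residue.
Total quadratic residues among the 3: 0.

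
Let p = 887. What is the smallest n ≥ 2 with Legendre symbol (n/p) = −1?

(2/887) = +1, so 2 is a residue.
(3/887) = +1, so 3 is a residue.
(4/887) = +1, so 4 is a residue.
(5/887) = −1, so 5 is the smallest positive non-residue mod 887.

5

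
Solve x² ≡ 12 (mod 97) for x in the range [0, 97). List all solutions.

97 ≡ 1 (mod 4), so we find a root by search.
Trying successive values, 20² = 400 ≡ 12 (mod 97). The other root is 97 − 20 = 77.

20, 77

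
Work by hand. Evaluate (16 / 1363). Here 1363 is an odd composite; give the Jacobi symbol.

1

Pull out 2^4: since 1363 ≡ 3 (mod 8), (2/1363) = -1, so (2/1363)^4 = +1.
Reached (1/1363) = 1. Collecting the sign flips along the way, the symbol is +1.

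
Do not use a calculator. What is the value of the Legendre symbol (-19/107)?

-1

First reduce: -19 ≡ 88 (mod 107).
Pull out 2^3: since 107 ≡ 3 (mod 8), (2/107) = -1, so (2/107)^3 = -1.
Reciprocity: 11 ≡ 3 and 107 ≡ 3 (mod 4), so (11/107) = −(107/11).
Reduce top mod 11: now compute (8/11).
Pull out 2^3: since 11 ≡ 3 (mod 8), (2/11) = -1, so (2/11)^3 = -1.
Reached (1/11) = 1. Collecting the sign flips along the way, the symbol is -1.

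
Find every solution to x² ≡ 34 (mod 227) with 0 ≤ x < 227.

48, 179

Since 227 ≡ 3 (mod 4), a square root of 34 is 34^((227+1)/4) = 34^57 mod 227.
Repeated squaring: 34^2≡21, 34^4≡214, 34^8≡169, 34^16≡186, 34^32≡92 (mod 227).
34^57 = 34^(32+16+8+1) ≡ 48 (mod 227).
Check: 48² = 2304 ≡ 34 (mod 227). The two roots are 48 and 179.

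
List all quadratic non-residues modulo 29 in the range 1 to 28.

2 3 8 10 11 12 14 15 17 18 19 21 26 27

Square k = 1,…,14 (k and 29−k give the same square):
1²=1, 2²=4, 3²=9, 4²=16, 5²=25, 6²≡7, 7²≡20, 8²≡6, 9²≡23, 10²≡13, 11²≡5, 12²≡28, 13²≡24, 14²≡22 (mod 29).
The residues are {1, 4, 5, 6, 7, 9, 13, 16, 20, 22, 23, 24, 25, 28}; the non-residues are the remaining 14 nonzero classes.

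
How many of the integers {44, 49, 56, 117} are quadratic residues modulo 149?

(44/149) = -1 → non-residue.
(49/149) = +1 → QR.
(56/149) = -1 → non-residue.
(117/149) = -1 → non-residue.
Total quadratic residues among the 4: 1.

1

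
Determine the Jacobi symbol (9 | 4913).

Reciprocity: 9 ≡ 1 and 4913 ≡ 1 (mod 4), so (9/4913) = +(4913/9).
Reduce top mod 9: now compute (8/9).
Pull out 2^3: since 9 ≡ 1 (mod 8), (2/9) = +1, so (2/9)^3 = +1.
Reached (1/9) = 1. Collecting the sign flips along the way, the symbol is +1.

1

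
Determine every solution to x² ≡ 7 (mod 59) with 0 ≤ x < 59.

Since 59 ≡ 3 (mod 4), a square root of 7 is 7^((59+1)/4) = 7^15 mod 59.
Repeated squaring: 7^2≡49, 7^4≡41, 7^8≡29 (mod 59).
7^15 = 7^(8+4+2+1) ≡ 19 (mod 59).
Check: 19² = 361 ≡ 7 (mod 59). The two roots are 19 and 40.

19, 40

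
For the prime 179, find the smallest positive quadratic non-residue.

(2/179) = −1, so 2 is the smallest positive non-residue mod 179.

2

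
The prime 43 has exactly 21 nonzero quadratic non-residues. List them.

2,3,5,7,8,12,18,19,20,22,26,27,28,29,30,32,33,34,37,39,42

Square k = 1,…,21 (k and 43−k give the same square):
1²=1, 2²=4, 3²=9, 4²=16, 5²=25, 6²=36, 7²≡6, 8²≡21, 9²≡38, 10²≡14, 11²≡35, 12²≡15, 13²≡40, 14²≡24, 15²≡10, 16²≡41, 17²≡31, 18²≡23, 19²≡17, 20²≡13, 21²≡11 (mod 43).
The residues are {1, 4, 6, 9, 10, 11, 13, 14, 15, 16, 17, 21, 23, 24, 25, 31, 35, 36, 38, 40, 41}; the non-residues are the remaining 21 nonzero classes.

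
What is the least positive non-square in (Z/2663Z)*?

5

(2/2663) = +1, so 2 is a residue.
(3/2663) = +1, so 3 is a residue.
(4/2663) = +1, so 4 is a residue.
(5/2663) = −1, so 5 is the smallest positive non-residue mod 2663.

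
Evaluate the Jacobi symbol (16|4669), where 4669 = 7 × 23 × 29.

Pull out 2^4: since 4669 ≡ 5 (mod 8), (2/4669) = -1, so (2/4669)^4 = +1.
Reached (1/4669) = 1. Collecting the sign flips along the way, the symbol is +1.

1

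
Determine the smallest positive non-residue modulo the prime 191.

7

(2/191) = +1, so 2 is a residue.
(3/191) = +1, so 3 is a residue.
(4/191) = +1, so 4 is a residue.
(5/191) = +1, so 5 is a residue.
(6/191) = +1, so 6 is a residue.
(7/191) = −1, so 7 is the smallest positive non-residue mod 191.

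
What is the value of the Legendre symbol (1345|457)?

Euler's criterion: (1345/457) ≡ 431^228 (mod 457).
431^2 ≡ 219 (mod 457)
431^4 ≡ 433 (mod 457)
431^8 ≡ 119 (mod 457)
431^16 ≡ 451 (mod 457)
431^32 ≡ 36 (mod 457)
431^64 ≡ 382 (mod 457)
431^128 ≡ 141 (mod 457)
431^228 = 431^(128+64+32+4) ≡ 456 (mod 457).
Result is 456 ≡ −1, so (1345/457) = −1.

-1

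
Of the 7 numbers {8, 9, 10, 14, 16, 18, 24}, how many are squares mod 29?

3

(8/29) = -1 → non-residue.
(9/29) = +1 → QR.
(10/29) = -1 → non-residue.
(14/29) = -1 → non-residue.
(16/29) = +1 → QR.
(18/29) = -1 → non-residue.
(24/29) = +1 → QR.
Total quadratic residues among the 7: 3.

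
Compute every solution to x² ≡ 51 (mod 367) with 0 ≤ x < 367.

61, 306

Since 367 ≡ 3 (mod 4), a square root of 51 is 51^((367+1)/4) = 51^92 mod 367.
Repeated squaring: 51^2≡32, 51^4≡290, 51^8≡57, 51^16≡313, 51^32≡347, 51^64≡33 (mod 367).
51^92 = 51^(64+16+8+4) ≡ 61 (mod 367).
Check: 61² = 3721 ≡ 51 (mod 367). The two roots are 61 and 306.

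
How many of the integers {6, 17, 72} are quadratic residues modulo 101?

2

(6/101) = +1 → QR.
(17/101) = +1 → QR.
(72/101) = -1 → non-residue.
Total quadratic residues among the 3: 2.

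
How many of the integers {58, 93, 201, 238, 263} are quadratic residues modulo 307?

3

(58/307) = +1 → QR.
(93/307) = +1 → QR.
(201/307) = +1 → QR.
(238/307) = -1 → non-residue.
(263/307) = -1 → non-residue.
Total quadratic residues among the 5: 3.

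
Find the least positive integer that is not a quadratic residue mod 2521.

11

(2/2521) = +1, so 2 is a residue.
(3/2521) = +1, so 3 is a residue.
(4/2521) = +1, so 4 is a residue.
(5/2521) = +1, so 5 is a residue.
(6/2521) = +1, so 6 is a residue.
(7/2521) = +1, so 7 is a residue.
(8/2521) = +1, so 8 is a residue.
(9/2521) = +1, so 9 is a residue.
(10/2521) = +1, so 10 is a residue.
(11/2521) = −1, so 11 is the smallest positive non-residue mod 2521.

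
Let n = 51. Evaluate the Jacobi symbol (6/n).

0

Pull out 2: since 51 ≡ 3 (mod 8), (2/51) = -1.
Reciprocity: 3 ≡ 3 and 51 ≡ 3 (mod 4), so (3/51) = −(51/3).
Reduce top mod 3: now compute (0/3).
Top reduces to 0: gcd > 1, so the symbol is 0.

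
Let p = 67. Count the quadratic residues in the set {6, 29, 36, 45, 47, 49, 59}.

6

(6/67) = +1 → QR.
(29/67) = +1 → QR.
(36/67) = +1 → QR.
(45/67) = -1 → non-residue.
(47/67) = +1 → QR.
(49/67) = +1 → QR.
(59/67) = +1 → QR.
Total quadratic residues among the 7: 6.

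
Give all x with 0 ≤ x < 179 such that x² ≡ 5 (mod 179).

Since 179 ≡ 3 (mod 4), a square root of 5 is 5^((179+1)/4) = 5^45 mod 179.
Repeated squaring: 5^2≡25, 5^4≡88, 5^8≡47, 5^16≡61, 5^32≡141 (mod 179).
5^45 = 5^(32+8+4+1) ≡ 149 (mod 179).
Check: 149² = 22201 ≡ 5 (mod 179). The two roots are 30 and 149.

30, 149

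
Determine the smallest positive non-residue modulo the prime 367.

(2/367) = +1, so 2 is a residue.
(3/367) = −1, so 3 is the smallest positive non-residue mod 367.

3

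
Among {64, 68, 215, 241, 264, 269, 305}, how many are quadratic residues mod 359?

4

(64/359) = +1 → QR.
(68/359) = +1 → QR.
(215/359) = -1 → non-residue.
(241/359) = +1 → QR.
(264/359) = +1 → QR.
(269/359) = -1 → non-residue.
(305/359) = -1 → non-residue.
Total quadratic residues among the 7: 4.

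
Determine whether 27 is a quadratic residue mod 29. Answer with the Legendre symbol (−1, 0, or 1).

Reciprocity: 27 ≡ 3 and 29 ≡ 1 (mod 4), so (27/29) = +(29/27).
Reduce top mod 27: now compute (2/27).
Pull out 2: since 27 ≡ 3 (mod 8), (2/27) = -1.
Reached (1/27) = 1. Collecting the sign flips along the way, the symbol is -1.

-1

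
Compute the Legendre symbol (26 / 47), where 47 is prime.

-1

Pull out 2: since 47 ≡ 7 (mod 8), (2/47) = +1.
Reciprocity: 13 ≡ 1 and 47 ≡ 3 (mod 4), so (13/47) = +(47/13).
Reduce top mod 13: now compute (8/13).
Pull out 2^3: since 13 ≡ 5 (mod 8), (2/13) = -1, so (2/13)^3 = -1.
Reached (1/13) = 1. Collecting the sign flips along the way, the symbol is -1.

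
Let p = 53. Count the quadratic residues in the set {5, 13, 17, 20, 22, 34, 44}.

3

(5/53) = -1 → non-residue.
(13/53) = +1 → QR.
(17/53) = +1 → QR.
(20/53) = -1 → non-residue.
(22/53) = -1 → non-residue.
(34/53) = -1 → non-residue.
(44/53) = +1 → QR.
Total quadratic residues among the 7: 3.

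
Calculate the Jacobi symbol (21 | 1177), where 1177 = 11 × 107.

1

Reciprocity: 21 ≡ 1 and 1177 ≡ 1 (mod 4), so (21/1177) = +(1177/21).
Reduce top mod 21: now compute (1/21).
Reached (1/21) = 1. Collecting the sign flips along the way, the symbol is +1.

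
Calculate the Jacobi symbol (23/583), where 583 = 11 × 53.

Reciprocity: 23 ≡ 3 and 583 ≡ 3 (mod 4), so (23/583) = −(583/23).
Reduce top mod 23: now compute (8/23).
Pull out 2^3: since 23 ≡ 7 (mod 8), (2/23) = +1, so (2/23)^3 = +1.
Reached (1/23) = 1. Collecting the sign flips along the way, the symbol is -1.

-1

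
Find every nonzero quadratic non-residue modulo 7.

3, 5, 6

Square k = 1,…,3 (k and 7−k give the same square):
1²=1, 2²=4, 3²≡2 (mod 7).
The residues are {1, 2, 4}; the non-residues are the remaining 3 nonzero classes.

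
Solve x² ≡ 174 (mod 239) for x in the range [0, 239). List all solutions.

37, 202

Since 239 ≡ 3 (mod 4), a square root of 174 is 174^((239+1)/4) = 174^60 mod 239.
Repeated squaring: 174^2≡162, 174^4≡193, 174^8≡204, 174^16≡30, 174^32≡183 (mod 239).
174^60 = 174^(32+16+8+4) ≡ 202 (mod 239).
Check: 202² = 40804 ≡ 174 (mod 239). The two roots are 37 and 202.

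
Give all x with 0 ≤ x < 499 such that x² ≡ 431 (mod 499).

232, 267

Since 499 ≡ 3 (mod 4), a square root of 431 is 431^((499+1)/4) = 431^125 mod 499.
Repeated squaring: 431^2≡133, 431^4≡224, 431^8≡276, 431^16≡328, 431^32≡299, 431^64≡80 (mod 499).
431^125 = 431^(64+32+16+8+4+1) ≡ 267 (mod 499).
Check: 267² = 71289 ≡ 431 (mod 499). The two roots are 232 and 267.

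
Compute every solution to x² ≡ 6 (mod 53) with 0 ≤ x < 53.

18, 35

53 ≡ 1 (mod 4), so we find a root by search.
Trying successive values, 18² = 324 ≡ 6 (mod 53). The other root is 53 − 18 = 35.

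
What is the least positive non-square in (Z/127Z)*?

(2/127) = +1, so 2 is a residue.
(3/127) = −1, so 3 is the smallest positive non-residue mod 127.

3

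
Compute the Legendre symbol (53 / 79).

-1

Euler's criterion: (53/79) ≡ 53^39 (mod 79).
53^2 ≡ 44 (mod 79)
53^4 ≡ 40 (mod 79)
53^8 ≡ 20 (mod 79)
53^16 ≡ 5 (mod 79)
53^32 ≡ 25 (mod 79)
53^39 = 53^(32+4+2+1) ≡ 78 (mod 79).
Result is 78 ≡ −1, so (53/79) = −1.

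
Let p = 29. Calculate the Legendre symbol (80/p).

Euler's criterion: (80/29) ≡ 22^14 (mod 29).
22^2 ≡ 20 (mod 29)
22^4 ≡ 23 (mod 29)
22^8 ≡ 7 (mod 29)
22^14 = 22^(8+4+2) ≡ 1 (mod 29).
Result is 1, so (80/29) = 1.

1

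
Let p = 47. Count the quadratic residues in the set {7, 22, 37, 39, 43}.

2

(7/47) = +1 → QR.
(22/47) = -1 → non-residue.
(37/47) = +1 → QR.
(39/47) = -1 → non-residue.
(43/47) = -1 → non-residue.
Total quadratic residues among the 5: 2.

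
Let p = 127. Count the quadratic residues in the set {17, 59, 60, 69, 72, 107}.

5

(17/127) = +1 → QR.
(59/127) = -1 → non-residue.
(60/127) = +1 → QR.
(69/127) = +1 → QR.
(72/127) = +1 → QR.
(107/127) = +1 → QR.
Total quadratic residues among the 6: 5.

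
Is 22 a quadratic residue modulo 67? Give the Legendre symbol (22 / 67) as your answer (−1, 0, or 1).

1

Pull out 2: since 67 ≡ 3 (mod 8), (2/67) = -1.
Reciprocity: 11 ≡ 3 and 67 ≡ 3 (mod 4), so (11/67) = −(67/11).
Reduce top mod 11: now compute (1/11).
Reached (1/11) = 1. Collecting the sign flips along the way, the symbol is +1.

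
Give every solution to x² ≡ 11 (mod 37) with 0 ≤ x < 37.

37 ≡ 1 (mod 4), so we find a root by search.
Trying successive values, 14² = 196 ≡ 11 (mod 37). The other root is 37 − 14 = 23.

14, 23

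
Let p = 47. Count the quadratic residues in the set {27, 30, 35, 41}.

(27/47) = +1 → QR.
(30/47) = -1 → non-residue.
(35/47) = -1 → non-residue.
(41/47) = -1 → non-residue.
Total quadratic residues among the 4: 1.

1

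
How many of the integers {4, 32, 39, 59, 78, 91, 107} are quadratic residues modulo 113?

(4/113) = +1 → QR.
(32/113) = +1 → QR.
(39/113) = -1 → non-residue.
(59/113) = -1 → non-residue.
(78/113) = -1 → non-residue.
(91/113) = +1 → QR.
(107/113) = -1 → non-residue.
Total quadratic residues among the 7: 3.

3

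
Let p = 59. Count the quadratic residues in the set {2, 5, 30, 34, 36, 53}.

3

(2/59) = -1 → non-residue.
(5/59) = +1 → QR.
(30/59) = -1 → non-residue.
(34/59) = -1 → non-residue.
(36/59) = +1 → QR.
(53/59) = +1 → QR.
Total quadratic residues among the 6: 3.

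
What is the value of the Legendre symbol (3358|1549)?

-1

First reduce: 3358 ≡ 260 (mod 1549).
Pull out 2^2: since 1549 ≡ 5 (mod 8), (2/1549) = -1, so (2/1549)^2 = +1.
Reciprocity: 65 ≡ 1 and 1549 ≡ 1 (mod 4), so (65/1549) = +(1549/65).
Reduce top mod 65: now compute (54/65).
Pull out 2: since 65 ≡ 1 (mod 8), (2/65) = +1.
Reciprocity: 27 ≡ 3 and 65 ≡ 1 (mod 4), so (27/65) = +(65/27).
Reduce top mod 27: now compute (11/27).
Reciprocity: 11 ≡ 3 and 27 ≡ 3 (mod 4), so (11/27) = −(27/11).
Reduce top mod 11: now compute (5/11).
Reciprocity: 5 ≡ 1 and 11 ≡ 3 (mod 4), so (5/11) = +(11/5).
Reduce top mod 5: now compute (1/5).
Reached (1/5) = 1. Collecting the sign flips along the way, the symbol is -1.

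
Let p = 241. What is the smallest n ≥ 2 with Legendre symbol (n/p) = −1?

(2/241) = +1, so 2 is a residue.
(3/241) = +1, so 3 is a residue.
(4/241) = +1, so 4 is a residue.
(5/241) = +1, so 5 is a residue.
(6/241) = +1, so 6 is a residue.
(7/241) = −1, so 7 is the smallest positive non-residue mod 241.

7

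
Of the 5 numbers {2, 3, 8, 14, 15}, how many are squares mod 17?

(2/17) = +1 → QR.
(3/17) = -1 → non-residue.
(8/17) = +1 → QR.
(14/17) = -1 → non-residue.
(15/17) = +1 → QR.
Total quadratic residues among the 5: 3.

3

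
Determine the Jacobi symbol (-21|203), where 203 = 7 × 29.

0

First reduce: -21 ≡ 182 (mod 203).
Pull out 2: since 203 ≡ 3 (mod 8), (2/203) = -1.
Reciprocity: 91 ≡ 3 and 203 ≡ 3 (mod 4), so (91/203) = −(203/91).
Reduce top mod 91: now compute (21/91).
Reciprocity: 21 ≡ 1 and 91 ≡ 3 (mod 4), so (21/91) = +(91/21).
Reduce top mod 21: now compute (7/21).
Reciprocity: 7 ≡ 3 and 21 ≡ 1 (mod 4), so (7/21) = +(21/7).
Reduce top mod 7: now compute (0/7).
Top reduces to 0: gcd > 1, so the symbol is 0.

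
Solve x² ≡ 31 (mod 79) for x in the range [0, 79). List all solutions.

30, 49

Since 79 ≡ 3 (mod 4), a square root of 31 is 31^((79+1)/4) = 31^20 mod 79.
Repeated squaring: 31^2≡13, 31^4≡11, 31^8≡42, 31^16≡26 (mod 79).
31^20 = 31^(16+4) ≡ 49 (mod 79).
Check: 49² = 2401 ≡ 31 (mod 79). The two roots are 30 and 49.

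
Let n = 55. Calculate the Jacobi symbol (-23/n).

First reduce: -23 ≡ 32 (mod 55).
Pull out 2^5: since 55 ≡ 7 (mod 8), (2/55) = +1, so (2/55)^5 = +1.
Reached (1/55) = 1. Collecting the sign flips along the way, the symbol is +1.

1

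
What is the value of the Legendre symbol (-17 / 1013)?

-1

First reduce: -17 ≡ 996 (mod 1013).
Pull out 2^2: since 1013 ≡ 5 (mod 8), (2/1013) = -1, so (2/1013)^2 = +1.
Reciprocity: 249 ≡ 1 and 1013 ≡ 1 (mod 4), so (249/1013) = +(1013/249).
Reduce top mod 249: now compute (17/249).
Reciprocity: 17 ≡ 1 and 249 ≡ 1 (mod 4), so (17/249) = +(249/17).
Reduce top mod 17: now compute (11/17).
Reciprocity: 11 ≡ 3 and 17 ≡ 1 (mod 4), so (11/17) = +(17/11).
Reduce top mod 11: now compute (6/11).
Pull out 2: since 11 ≡ 3 (mod 8), (2/11) = -1.
Reciprocity: 3 ≡ 3 and 11 ≡ 3 (mod 4), so (3/11) = −(11/3).
Reduce top mod 3: now compute (2/3).
Pull out 2: since 3 ≡ 3 (mod 8), (2/3) = -1.
Reached (1/3) = 1. Collecting the sign flips along the way, the symbol is -1.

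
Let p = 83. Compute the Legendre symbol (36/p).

Pull out 2^2: since 83 ≡ 3 (mod 8), (2/83) = -1, so (2/83)^2 = +1.
Reciprocity: 9 ≡ 1 and 83 ≡ 3 (mod 4), so (9/83) = +(83/9).
Reduce top mod 9: now compute (2/9).
Pull out 2: since 9 ≡ 1 (mod 8), (2/9) = +1.
Reached (1/9) = 1. Collecting the sign flips along the way, the symbol is +1.

1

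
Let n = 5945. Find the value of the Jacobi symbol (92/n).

-1

Pull out 2^2: since 5945 ≡ 1 (mod 8), (2/5945) = +1, so (2/5945)^2 = +1.
Reciprocity: 23 ≡ 3 and 5945 ≡ 1 (mod 4), so (23/5945) = +(5945/23).
Reduce top mod 23: now compute (11/23).
Reciprocity: 11 ≡ 3 and 23 ≡ 3 (mod 4), so (11/23) = −(23/11).
Reduce top mod 11: now compute (1/11).
Reached (1/11) = 1. Collecting the sign flips along the way, the symbol is -1.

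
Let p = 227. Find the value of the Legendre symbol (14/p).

Euler's criterion: (14/227) ≡ 14^113 (mod 227).
14^2 ≡ 196 (mod 227)
14^4 ≡ 53 (mod 227)
14^8 ≡ 85 (mod 227)
14^16 ≡ 188 (mod 227)
14^32 ≡ 159 (mod 227)
14^64 ≡ 84 (mod 227)
14^113 = 14^(64+32+16+1) ≡ 226 (mod 227).
Result is 226 ≡ −1, so (14/227) = −1.

-1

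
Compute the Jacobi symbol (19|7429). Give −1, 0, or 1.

Reciprocity: 19 ≡ 3 and 7429 ≡ 1 (mod 4), so (19/7429) = +(7429/19).
Reduce top mod 19: now compute (0/19).
Top reduces to 0: gcd > 1, so the symbol is 0.

0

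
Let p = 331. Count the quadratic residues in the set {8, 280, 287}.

(8/331) = -1 → non-residue.
(280/331) = +1 → QR.
(287/331) = +1 → QR.
Total quadratic residues among the 3: 2.

2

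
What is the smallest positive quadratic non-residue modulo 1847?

(2/1847) = +1, so 2 is a residue.
(3/1847) = +1, so 3 is a residue.
(4/1847) = +1, so 4 is a residue.
(5/1847) = −1, so 5 is the smallest positive non-residue mod 1847.

5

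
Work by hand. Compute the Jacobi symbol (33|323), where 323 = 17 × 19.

-1

Reciprocity: 33 ≡ 1 and 323 ≡ 3 (mod 4), so (33/323) = +(323/33).
Reduce top mod 33: now compute (26/33).
Pull out 2: since 33 ≡ 1 (mod 8), (2/33) = +1.
Reciprocity: 13 ≡ 1 and 33 ≡ 1 (mod 4), so (13/33) = +(33/13).
Reduce top mod 13: now compute (7/13).
Reciprocity: 7 ≡ 3 and 13 ≡ 1 (mod 4), so (7/13) = +(13/7).
Reduce top mod 7: now compute (6/7).
Pull out 2: since 7 ≡ 7 (mod 8), (2/7) = +1.
Reciprocity: 3 ≡ 3 and 7 ≡ 3 (mod 4), so (3/7) = −(7/3).
Reduce top mod 3: now compute (1/3).
Reached (1/3) = 1. Collecting the sign flips along the way, the symbol is -1.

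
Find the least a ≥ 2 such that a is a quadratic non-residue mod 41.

3

(2/41) = +1, so 2 is a residue.
(3/41) = −1, so 3 is the smallest positive non-residue mod 41.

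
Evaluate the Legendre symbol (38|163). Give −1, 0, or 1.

Euler's criterion: (38/163) ≡ 38^81 (mod 163).
38^2 ≡ 140 (mod 163)
38^4 ≡ 40 (mod 163)
38^8 ≡ 133 (mod 163)
38^16 ≡ 85 (mod 163)
38^32 ≡ 53 (mod 163)
38^64 ≡ 38 (mod 163)
38^81 = 38^(64+16+1) ≡ 1 (mod 163).
Result is 1, so (38/163) = 1.

1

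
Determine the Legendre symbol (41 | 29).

-1

First reduce: 41 ≡ 12 (mod 29).
Pull out 2^2: since 29 ≡ 5 (mod 8), (2/29) = -1, so (2/29)^2 = +1.
Reciprocity: 3 ≡ 3 and 29 ≡ 1 (mod 4), so (3/29) = +(29/3).
Reduce top mod 3: now compute (2/3).
Pull out 2: since 3 ≡ 3 (mod 8), (2/3) = -1.
Reached (1/3) = 1. Collecting the sign flips along the way, the symbol is -1.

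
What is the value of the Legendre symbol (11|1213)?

Reciprocity: 11 ≡ 3 and 1213 ≡ 1 (mod 4), so (11/1213) = +(1213/11).
Reduce top mod 11: now compute (3/11).
Reciprocity: 3 ≡ 3 and 11 ≡ 3 (mod 4), so (3/11) = −(11/3).
Reduce top mod 3: now compute (2/3).
Pull out 2: since 3 ≡ 3 (mod 8), (2/3) = -1.
Reached (1/3) = 1. Collecting the sign flips along the way, the symbol is +1.

1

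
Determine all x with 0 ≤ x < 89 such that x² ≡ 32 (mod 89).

89 ≡ 1 (mod 4), so we find a root by search.
Trying successive values, 11² = 121 ≡ 32 (mod 89). The other root is 89 − 11 = 78.

11, 78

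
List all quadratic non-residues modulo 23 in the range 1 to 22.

5 7 10 11 14 15 17 19 20 21 22

Square k = 1,…,11 (k and 23−k give the same square):
1²=1, 2²=4, 3²=9, 4²=16, 5²≡2, 6²≡13, 7²≡3, 8²≡18, 9²≡12, 10²≡8, 11²≡6 (mod 23).
The residues are {1, 2, 3, 4, 6, 8, 9, 12, 13, 16, 18}; the non-residues are the remaining 11 nonzero classes.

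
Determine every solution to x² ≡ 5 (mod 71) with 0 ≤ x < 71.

17, 54

Since 71 ≡ 3 (mod 4), a square root of 5 is 5^((71+1)/4) = 5^18 mod 71.
Repeated squaring: 5^2≡25, 5^4≡57, 5^8≡54, 5^16≡5 (mod 71).
5^18 = 5^(16+2) ≡ 54 (mod 71).
Check: 54² = 2916 ≡ 5 (mod 71). The two roots are 17 and 54.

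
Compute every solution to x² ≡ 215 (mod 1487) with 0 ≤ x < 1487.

Since 1487 ≡ 3 (mod 4), a square root of 215 is 215^((1487+1)/4) = 215^372 mod 1487.
Repeated squaring: 215^2≡128, 215^4≡27, 215^8≡729, 215^16≡582, 215^32≡1175, 215^64≡689, 215^128≡368, 215^256≡107 (mod 1487).
215^372 = 215^(256+64+32+16+4) ≡ 585 (mod 1487).
Check: 585² = 342225 ≡ 215 (mod 1487). The two roots are 585 and 902.

585, 902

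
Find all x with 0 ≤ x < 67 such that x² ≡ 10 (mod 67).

12, 55

Since 67 ≡ 3 (mod 4), a square root of 10 is 10^((67+1)/4) = 10^17 mod 67.
Repeated squaring: 10^2≡33, 10^4≡17, 10^8≡21, 10^16≡39 (mod 67).
10^17 = 10^(16+1) ≡ 55 (mod 67).
Check: 55² = 3025 ≡ 10 (mod 67). The two roots are 12 and 55.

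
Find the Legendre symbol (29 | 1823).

1

Reciprocity: 29 ≡ 1 and 1823 ≡ 3 (mod 4), so (29/1823) = +(1823/29).
Reduce top mod 29: now compute (25/29).
Reciprocity: 25 ≡ 1 and 29 ≡ 1 (mod 4), so (25/29) = +(29/25).
Reduce top mod 25: now compute (4/25).
Pull out 2^2: since 25 ≡ 1 (mod 8), (2/25) = +1, so (2/25)^2 = +1.
Reached (1/25) = 1. Collecting the sign flips along the way, the symbol is +1.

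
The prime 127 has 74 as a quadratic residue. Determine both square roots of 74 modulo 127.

Since 127 ≡ 3 (mod 4), a square root of 74 is 74^((127+1)/4) = 74^32 mod 127.
Repeated squaring: 74^2≡15, 74^4≡98, 74^8≡79, 74^16≡18, 74^32≡70 (mod 127).
74^32 = 74^(32) ≡ 70 (mod 127).
Check: 70² = 4900 ≡ 74 (mod 127). The two roots are 57 and 70.

57, 70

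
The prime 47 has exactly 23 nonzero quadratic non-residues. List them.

Square k = 1,…,23 (k and 47−k give the same square):
1²=1, 2²=4, 3²=9, 4²=16, 5²=25, 6²=36, 7²≡2, 8²≡17, 9²≡34, 10²≡6, 11²≡27, 12²≡3, 13²≡28, 14²≡8, 15²≡37, 16²≡21, 17²≡7, 18²≡42, 19²≡32, 20²≡24, 21²≡18, 22²≡14, 23²≡12 (mod 47).
The residues are {1, 2, 3, 4, 6, 7, 8, 9, 12, 14, 16, 17, 18, 21, 24, 25, 27, 28, 32, 34, 36, 37, 42}; the non-residues are the remaining 23 nonzero classes.

5 10 11 13 15 19 20 22 23 26 29 30 31 33 35 38 39 40 41 43 44 45 46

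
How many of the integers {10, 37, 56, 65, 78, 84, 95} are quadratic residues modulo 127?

(10/127) = -1 → non-residue.
(37/127) = +1 → QR.
(56/127) = -1 → non-residue.
(65/127) = -1 → non-residue.
(78/127) = -1 → non-residue.
(84/127) = +1 → QR.
(95/127) = -1 → non-residue.
Total quadratic residues among the 7: 2.

2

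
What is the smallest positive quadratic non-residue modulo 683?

2

(2/683) = −1, so 2 is the smallest positive non-residue mod 683.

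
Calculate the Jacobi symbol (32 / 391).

Pull out 2^5: since 391 ≡ 7 (mod 8), (2/391) = +1, so (2/391)^5 = +1.
Reached (1/391) = 1. Collecting the sign flips along the way, the symbol is +1.

1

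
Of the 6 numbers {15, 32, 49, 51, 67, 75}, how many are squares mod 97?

(15/97) = -1 → non-residue.
(32/97) = +1 → QR.
(49/97) = +1 → QR.
(51/97) = -1 → non-residue.
(67/97) = -1 → non-residue.
(75/97) = +1 → QR.
Total quadratic residues among the 6: 3.

3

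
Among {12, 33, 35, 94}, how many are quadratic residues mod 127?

(12/127) = -1 → non-residue.
(33/127) = -1 → non-residue.
(35/127) = +1 → QR.
(94/127) = +1 → QR.
Total quadratic residues among the 4: 2.

2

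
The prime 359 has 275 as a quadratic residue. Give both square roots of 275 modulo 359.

135, 224

Since 359 ≡ 3 (mod 4), a square root of 275 is 275^((359+1)/4) = 275^90 mod 359.
Repeated squaring: 275^2≡235, 275^4≡298, 275^8≡131, 275^16≡288, 275^32≡15, 275^64≡225 (mod 359).
275^90 = 275^(64+16+8+2) ≡ 135 (mod 359).
Check: 135² = 18225 ≡ 275 (mod 359). The two roots are 135 and 224.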